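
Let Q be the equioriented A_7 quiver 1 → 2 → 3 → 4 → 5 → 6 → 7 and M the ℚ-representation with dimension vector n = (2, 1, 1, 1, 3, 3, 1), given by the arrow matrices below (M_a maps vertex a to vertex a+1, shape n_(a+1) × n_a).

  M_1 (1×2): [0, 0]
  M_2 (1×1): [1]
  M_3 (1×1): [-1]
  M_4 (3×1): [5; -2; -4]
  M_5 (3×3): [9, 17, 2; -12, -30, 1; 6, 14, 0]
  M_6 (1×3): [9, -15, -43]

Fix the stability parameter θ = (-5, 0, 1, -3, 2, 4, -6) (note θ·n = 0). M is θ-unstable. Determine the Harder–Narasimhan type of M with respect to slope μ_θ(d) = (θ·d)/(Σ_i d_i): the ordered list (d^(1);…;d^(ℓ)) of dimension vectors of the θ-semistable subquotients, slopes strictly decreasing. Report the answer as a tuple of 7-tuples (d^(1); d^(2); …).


Interval decomposition of M: I[1,1]^2, I[2,7], I[5,5], I[5,6], I[6,6].
HN type (ℓ=5): μ^(1)=4; μ^(2)=2; μ^(3)=0; μ^(4)=-2/3; μ^(5)=-5

((0, 0, 0, 0, 0, 2, 0); (0, 0, 0, 0, 2, 0, 0); (0, 0, 0, 0, 1, 1, 1); (0, 1, 1, 1, 0, 0, 0); (2, 0, 0, 0, 0, 0, 0))


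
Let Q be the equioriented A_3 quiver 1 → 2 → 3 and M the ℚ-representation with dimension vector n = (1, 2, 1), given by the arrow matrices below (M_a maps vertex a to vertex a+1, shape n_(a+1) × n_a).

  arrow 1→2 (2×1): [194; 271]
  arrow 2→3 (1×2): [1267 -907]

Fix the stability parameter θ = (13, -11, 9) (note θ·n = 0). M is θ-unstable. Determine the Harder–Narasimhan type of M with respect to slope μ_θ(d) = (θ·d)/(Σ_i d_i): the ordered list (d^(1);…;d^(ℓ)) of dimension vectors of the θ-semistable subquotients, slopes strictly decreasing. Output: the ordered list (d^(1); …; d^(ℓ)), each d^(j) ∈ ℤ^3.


Barcode: M ≅ I[1,3], I[2,2]. HN layers by μ_θ (3 steps, strictly decreasing):
  μ^(1)=9; μ^(2)=1; μ^(3)=-11

((0, 0, 1); (1, 1, 0); (0, 1, 0))


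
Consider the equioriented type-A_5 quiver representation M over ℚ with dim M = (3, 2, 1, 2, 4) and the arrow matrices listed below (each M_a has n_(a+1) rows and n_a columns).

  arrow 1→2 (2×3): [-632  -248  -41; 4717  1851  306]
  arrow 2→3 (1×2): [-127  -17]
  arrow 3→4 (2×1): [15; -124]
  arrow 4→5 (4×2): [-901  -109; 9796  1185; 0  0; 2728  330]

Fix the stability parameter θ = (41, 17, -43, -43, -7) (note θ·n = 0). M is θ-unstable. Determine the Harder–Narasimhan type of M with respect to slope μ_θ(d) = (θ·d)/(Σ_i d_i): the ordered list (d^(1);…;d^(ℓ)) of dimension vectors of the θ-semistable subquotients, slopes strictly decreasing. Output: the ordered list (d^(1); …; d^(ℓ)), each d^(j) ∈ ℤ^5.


Interval decomposition of M: I[1,1], I[1,2], I[1,5], I[4,5], I[5,5]^2.
HN type (ℓ=4): μ^(1)=41; μ^(2)=29; μ^(3)=-7; μ^(4)=-43

((1, 0, 0, 0, 0); (1, 1, 0, 0, 0); (1, 1, 1, 1, 4); (0, 0, 0, 1, 0))


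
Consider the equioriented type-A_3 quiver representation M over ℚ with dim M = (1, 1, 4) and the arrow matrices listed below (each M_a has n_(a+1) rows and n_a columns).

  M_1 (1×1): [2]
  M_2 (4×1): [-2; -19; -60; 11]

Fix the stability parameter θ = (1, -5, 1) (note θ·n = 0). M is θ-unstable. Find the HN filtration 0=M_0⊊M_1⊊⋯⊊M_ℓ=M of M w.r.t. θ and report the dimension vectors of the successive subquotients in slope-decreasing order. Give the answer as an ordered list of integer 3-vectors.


Interval decomposition of M: I[1,3], I[3,3]^3.
HN type (ℓ=2): μ^(1)=1; μ^(2)=-2

((0, 0, 4); (1, 1, 0))


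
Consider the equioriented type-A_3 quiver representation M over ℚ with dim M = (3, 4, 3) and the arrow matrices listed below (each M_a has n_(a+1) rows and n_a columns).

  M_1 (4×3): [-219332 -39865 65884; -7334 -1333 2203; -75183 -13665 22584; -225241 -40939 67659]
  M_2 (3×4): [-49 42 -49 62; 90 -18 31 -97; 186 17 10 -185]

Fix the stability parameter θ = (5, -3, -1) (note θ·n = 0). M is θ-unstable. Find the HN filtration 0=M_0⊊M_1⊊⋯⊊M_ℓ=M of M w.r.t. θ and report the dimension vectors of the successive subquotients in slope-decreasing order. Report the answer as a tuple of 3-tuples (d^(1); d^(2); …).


Via rank(M_{q-1}∘⋯∘M_p): M ≅ I[1,3]^3, I[2,2].
μ_θ-semistable layers: μ^(1)=1/3; μ^(2)=-3

((3, 3, 3); (0, 1, 0))


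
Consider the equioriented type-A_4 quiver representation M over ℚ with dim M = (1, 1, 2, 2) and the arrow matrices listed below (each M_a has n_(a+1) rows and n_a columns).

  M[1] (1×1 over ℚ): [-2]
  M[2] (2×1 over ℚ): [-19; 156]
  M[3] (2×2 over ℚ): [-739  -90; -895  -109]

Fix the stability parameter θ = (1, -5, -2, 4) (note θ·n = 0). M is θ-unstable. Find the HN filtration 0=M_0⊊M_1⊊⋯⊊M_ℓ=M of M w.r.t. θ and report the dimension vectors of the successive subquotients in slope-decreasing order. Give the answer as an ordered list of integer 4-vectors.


Interval decomposition of M: I[1,4], I[3,4].
HN type (ℓ=2): μ^(1)=4; μ^(2)=-2

((0, 0, 0, 2); (1, 1, 2, 0))


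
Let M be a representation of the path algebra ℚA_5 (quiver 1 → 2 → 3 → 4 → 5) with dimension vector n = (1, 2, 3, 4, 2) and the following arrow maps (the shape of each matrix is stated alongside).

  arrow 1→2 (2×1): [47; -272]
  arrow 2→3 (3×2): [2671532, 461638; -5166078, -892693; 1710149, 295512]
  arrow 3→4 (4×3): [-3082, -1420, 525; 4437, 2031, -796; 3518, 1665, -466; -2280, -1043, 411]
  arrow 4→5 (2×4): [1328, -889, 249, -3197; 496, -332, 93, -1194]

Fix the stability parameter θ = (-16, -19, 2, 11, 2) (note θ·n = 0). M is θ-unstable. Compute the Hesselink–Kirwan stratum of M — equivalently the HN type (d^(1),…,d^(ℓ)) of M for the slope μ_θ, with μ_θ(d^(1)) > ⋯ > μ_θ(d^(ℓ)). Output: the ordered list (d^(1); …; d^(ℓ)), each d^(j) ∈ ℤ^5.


Via rank(M_{q-1}∘⋯∘M_p): M ≅ I[1,5], I[2,5], I[3,4], I[4,4].
μ_θ-semistable layers: μ^(1)=11; μ^(2)=13/2; μ^(3)=2; μ^(4)=-35/2; μ^(5)=-19

((0, 0, 0, 2, 0); (0, 0, 0, 2, 2); (0, 0, 3, 0, 0); (1, 1, 0, 0, 0); (0, 1, 0, 0, 0))


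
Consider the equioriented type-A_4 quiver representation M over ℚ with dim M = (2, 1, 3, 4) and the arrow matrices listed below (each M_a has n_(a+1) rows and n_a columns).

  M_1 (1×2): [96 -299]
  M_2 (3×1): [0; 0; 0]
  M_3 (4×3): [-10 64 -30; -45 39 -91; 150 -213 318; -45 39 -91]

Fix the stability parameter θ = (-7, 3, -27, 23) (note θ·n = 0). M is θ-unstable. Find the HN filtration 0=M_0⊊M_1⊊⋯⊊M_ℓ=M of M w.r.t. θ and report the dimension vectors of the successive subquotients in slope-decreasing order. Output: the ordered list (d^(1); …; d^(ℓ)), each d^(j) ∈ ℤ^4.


Barcode: M ≅ I[1,1], I[1,2], I[3,3], I[3,4]^2, I[4,4]^2. HN layers by μ_θ (4 steps, strictly decreasing):
  μ^(1)=23; μ^(2)=3; μ^(3)=-7; μ^(4)=-27

((0, 0, 0, 4); (0, 1, 0, 0); (2, 0, 0, 0); (0, 0, 3, 0))


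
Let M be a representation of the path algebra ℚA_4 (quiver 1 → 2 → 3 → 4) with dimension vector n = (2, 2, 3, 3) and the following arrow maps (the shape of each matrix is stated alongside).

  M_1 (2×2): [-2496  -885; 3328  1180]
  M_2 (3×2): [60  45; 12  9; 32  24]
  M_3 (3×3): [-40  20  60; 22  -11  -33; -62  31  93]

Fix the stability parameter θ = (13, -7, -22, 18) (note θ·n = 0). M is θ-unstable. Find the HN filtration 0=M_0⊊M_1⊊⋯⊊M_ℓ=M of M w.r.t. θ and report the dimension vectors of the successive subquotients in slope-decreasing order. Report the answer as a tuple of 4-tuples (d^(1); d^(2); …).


Barcode: M ≅ I[1,1], I[1,2], I[2,4], I[3,3]^2, I[4,4]^2. HN layers by μ_θ (5 steps, strictly decreasing):
  μ^(1)=18; μ^(2)=13; μ^(3)=3; μ^(4)=-29/2; μ^(5)=-22

((0, 0, 0, 3); (1, 0, 0, 0); (1, 1, 0, 0); (0, 1, 1, 0); (0, 0, 2, 0))


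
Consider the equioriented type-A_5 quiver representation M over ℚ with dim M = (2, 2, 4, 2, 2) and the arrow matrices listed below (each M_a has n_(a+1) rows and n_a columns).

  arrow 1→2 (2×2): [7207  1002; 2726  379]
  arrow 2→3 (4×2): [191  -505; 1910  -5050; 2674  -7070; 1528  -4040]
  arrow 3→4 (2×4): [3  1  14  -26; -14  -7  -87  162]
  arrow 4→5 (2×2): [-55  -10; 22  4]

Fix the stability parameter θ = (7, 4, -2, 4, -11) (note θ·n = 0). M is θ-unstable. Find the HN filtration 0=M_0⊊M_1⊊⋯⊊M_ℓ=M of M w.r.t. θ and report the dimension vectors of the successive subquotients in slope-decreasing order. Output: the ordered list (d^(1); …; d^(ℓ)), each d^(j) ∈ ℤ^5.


Interval decomposition of M: I[1,2], I[1,5], I[3,3]^2, I[3,4], I[5,5].
HN type (ℓ=5): μ^(1)=11/2; μ^(2)=4; μ^(3)=2/5; μ^(4)=-2; μ^(5)=-11

((1, 1, 0, 0, 0); (0, 0, 0, 1, 0); (1, 1, 1, 1, 1); (0, 0, 3, 0, 0); (0, 0, 0, 0, 1))


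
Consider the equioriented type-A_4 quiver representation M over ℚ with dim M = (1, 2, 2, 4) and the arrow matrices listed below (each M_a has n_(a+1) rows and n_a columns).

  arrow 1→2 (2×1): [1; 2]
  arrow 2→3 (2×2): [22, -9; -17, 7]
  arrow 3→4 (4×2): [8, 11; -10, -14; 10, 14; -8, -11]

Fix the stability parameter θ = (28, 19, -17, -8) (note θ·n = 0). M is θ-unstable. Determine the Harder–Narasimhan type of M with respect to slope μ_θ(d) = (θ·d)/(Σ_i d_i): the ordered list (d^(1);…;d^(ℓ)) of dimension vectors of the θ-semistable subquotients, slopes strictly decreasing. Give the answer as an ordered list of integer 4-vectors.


Barcode: M ≅ I[1,4], I[2,4], I[4,4]^2. HN layers by μ_θ (3 steps, strictly decreasing):
  μ^(1)=11/2; μ^(2)=-2; μ^(3)=-8

((1, 1, 1, 1); (0, 1, 1, 1); (0, 0, 0, 2))


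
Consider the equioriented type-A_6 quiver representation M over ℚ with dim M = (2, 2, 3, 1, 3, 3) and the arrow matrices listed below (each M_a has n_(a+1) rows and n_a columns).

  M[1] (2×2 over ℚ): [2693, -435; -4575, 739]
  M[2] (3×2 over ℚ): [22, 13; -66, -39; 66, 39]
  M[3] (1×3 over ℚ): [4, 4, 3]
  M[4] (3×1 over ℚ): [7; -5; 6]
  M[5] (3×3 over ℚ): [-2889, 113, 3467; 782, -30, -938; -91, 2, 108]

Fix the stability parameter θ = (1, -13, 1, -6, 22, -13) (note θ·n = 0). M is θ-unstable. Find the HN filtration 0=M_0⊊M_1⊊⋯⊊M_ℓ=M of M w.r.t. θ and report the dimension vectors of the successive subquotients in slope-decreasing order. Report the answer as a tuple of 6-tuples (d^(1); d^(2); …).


Barcode: M ≅ I[1,2], I[1,6], I[3,3]^2, I[5,5], I[5,6], I[6,6]. HN layers by μ_θ (6 steps, strictly decreasing):
  μ^(1)=22; μ^(2)=9/2; μ^(3)=1; μ^(4)=-5/2; μ^(5)=-6; μ^(6)=-13

((0, 0, 0, 0, 1, 0); (0, 0, 0, 0, 2, 2); (0, 0, 2, 0, 0, 0); (0, 0, 1, 1, 0, 0); (2, 2, 0, 0, 0, 0); (0, 0, 0, 0, 0, 1))


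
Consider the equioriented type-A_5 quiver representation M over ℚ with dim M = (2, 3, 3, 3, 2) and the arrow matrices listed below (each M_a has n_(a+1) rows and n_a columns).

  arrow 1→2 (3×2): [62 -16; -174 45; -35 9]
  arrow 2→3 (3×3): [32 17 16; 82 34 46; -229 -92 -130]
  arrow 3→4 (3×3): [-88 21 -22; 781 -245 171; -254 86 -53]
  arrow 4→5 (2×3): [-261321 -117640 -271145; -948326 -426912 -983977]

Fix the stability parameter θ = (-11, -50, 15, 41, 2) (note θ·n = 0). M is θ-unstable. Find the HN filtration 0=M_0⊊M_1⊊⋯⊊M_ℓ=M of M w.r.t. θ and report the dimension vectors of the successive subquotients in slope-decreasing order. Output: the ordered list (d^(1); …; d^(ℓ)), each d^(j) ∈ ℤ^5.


Interval decomposition of M: I[1,4], I[1,5], I[2,5].
HN type (ℓ=5): μ^(1)=41; μ^(2)=43/2; μ^(3)=15; μ^(4)=-61/2; μ^(5)=-50

((0, 0, 0, 1, 0); (0, 0, 0, 2, 2); (0, 0, 3, 0, 0); (2, 2, 0, 0, 0); (0, 1, 0, 0, 0))


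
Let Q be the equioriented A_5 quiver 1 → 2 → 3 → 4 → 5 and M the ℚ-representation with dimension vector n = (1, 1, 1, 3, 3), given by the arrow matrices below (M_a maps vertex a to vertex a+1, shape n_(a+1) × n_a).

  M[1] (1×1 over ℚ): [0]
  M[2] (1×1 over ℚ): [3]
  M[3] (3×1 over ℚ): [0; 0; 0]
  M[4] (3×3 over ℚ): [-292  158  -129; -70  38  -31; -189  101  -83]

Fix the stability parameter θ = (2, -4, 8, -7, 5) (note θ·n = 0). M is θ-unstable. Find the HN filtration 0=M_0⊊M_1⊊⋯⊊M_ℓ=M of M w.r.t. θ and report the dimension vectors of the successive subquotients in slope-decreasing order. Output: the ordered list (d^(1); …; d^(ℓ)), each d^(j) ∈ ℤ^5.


Via rank(M_{q-1}∘⋯∘M_p): M ≅ I[1,1], I[2,3], I[4,5]^3.
μ_θ-semistable layers: μ^(1)=8; μ^(2)=5; μ^(3)=2; μ^(4)=-4; μ^(5)=-7

((0, 0, 1, 0, 0); (0, 0, 0, 0, 3); (1, 0, 0, 0, 0); (0, 1, 0, 0, 0); (0, 0, 0, 3, 0))


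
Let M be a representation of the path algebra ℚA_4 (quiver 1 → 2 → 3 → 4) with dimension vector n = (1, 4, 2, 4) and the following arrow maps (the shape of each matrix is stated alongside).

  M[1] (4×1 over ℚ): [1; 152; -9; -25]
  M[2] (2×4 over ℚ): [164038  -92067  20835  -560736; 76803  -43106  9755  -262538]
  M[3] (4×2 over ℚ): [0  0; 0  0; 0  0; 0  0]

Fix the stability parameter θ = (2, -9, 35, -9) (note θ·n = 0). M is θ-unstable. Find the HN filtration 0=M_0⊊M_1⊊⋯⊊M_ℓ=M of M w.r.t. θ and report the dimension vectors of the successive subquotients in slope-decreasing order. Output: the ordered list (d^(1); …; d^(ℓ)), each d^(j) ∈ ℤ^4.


Barcode: M ≅ I[1,3], I[2,2]^2, I[2,3], I[4,4]^4. HN layers by μ_θ (3 steps, strictly decreasing):
  μ^(1)=35; μ^(2)=-7/2; μ^(3)=-9

((0, 0, 2, 0); (1, 1, 0, 0); (0, 3, 0, 4))


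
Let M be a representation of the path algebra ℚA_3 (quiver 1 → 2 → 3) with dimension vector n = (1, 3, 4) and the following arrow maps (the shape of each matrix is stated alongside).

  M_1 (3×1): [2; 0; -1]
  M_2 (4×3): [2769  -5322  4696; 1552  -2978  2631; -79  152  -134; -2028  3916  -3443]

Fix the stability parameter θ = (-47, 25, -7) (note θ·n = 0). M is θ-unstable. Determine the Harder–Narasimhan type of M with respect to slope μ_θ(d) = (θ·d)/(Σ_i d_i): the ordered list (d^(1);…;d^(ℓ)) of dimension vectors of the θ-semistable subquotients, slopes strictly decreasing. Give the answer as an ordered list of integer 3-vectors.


Barcode: M ≅ I[1,3], I[2,3]^2, I[3,3]. HN layers by μ_θ (3 steps, strictly decreasing):
  μ^(1)=9; μ^(2)=-7; μ^(3)=-47

((0, 3, 3); (0, 0, 1); (1, 0, 0))


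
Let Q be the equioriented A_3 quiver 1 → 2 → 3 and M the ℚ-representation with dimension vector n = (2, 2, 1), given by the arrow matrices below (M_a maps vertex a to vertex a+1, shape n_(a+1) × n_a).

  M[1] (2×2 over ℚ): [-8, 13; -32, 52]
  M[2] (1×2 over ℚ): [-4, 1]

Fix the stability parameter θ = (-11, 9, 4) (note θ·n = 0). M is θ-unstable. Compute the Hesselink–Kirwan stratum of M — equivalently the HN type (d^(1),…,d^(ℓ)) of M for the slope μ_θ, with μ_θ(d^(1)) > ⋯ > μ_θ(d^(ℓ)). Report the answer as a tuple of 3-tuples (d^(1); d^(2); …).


Via rank(M_{q-1}∘⋯∘M_p): M ≅ I[1,1], I[1,2], I[2,3].
μ_θ-semistable layers: μ^(1)=9; μ^(2)=13/2; μ^(3)=-11

((0, 1, 0); (0, 1, 1); (2, 0, 0))


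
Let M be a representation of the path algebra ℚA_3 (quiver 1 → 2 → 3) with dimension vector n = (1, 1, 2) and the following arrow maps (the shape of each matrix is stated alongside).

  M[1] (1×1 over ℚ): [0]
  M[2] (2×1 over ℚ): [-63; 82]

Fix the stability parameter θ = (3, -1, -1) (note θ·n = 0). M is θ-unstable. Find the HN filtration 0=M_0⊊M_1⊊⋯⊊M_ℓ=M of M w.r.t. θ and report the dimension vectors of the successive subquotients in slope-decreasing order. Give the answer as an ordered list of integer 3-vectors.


Interval decomposition of M: I[1,1], I[2,3], I[3,3].
HN type (ℓ=2): μ^(1)=3; μ^(2)=-1

((1, 0, 0); (0, 1, 2))


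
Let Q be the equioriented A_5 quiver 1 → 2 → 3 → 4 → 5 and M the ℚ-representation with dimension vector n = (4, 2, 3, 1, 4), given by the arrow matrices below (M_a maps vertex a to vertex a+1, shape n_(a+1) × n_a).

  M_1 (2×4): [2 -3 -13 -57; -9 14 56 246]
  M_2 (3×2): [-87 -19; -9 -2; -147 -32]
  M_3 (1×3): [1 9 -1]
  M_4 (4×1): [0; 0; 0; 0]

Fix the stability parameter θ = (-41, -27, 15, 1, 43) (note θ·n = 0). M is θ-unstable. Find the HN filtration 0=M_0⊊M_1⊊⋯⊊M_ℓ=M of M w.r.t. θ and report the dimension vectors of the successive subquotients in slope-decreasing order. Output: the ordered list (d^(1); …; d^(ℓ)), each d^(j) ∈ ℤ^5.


Via rank(M_{q-1}∘⋯∘M_p): M ≅ I[1,1]^2, I[1,3], I[1,4], I[3,3], I[5,5]^4.
μ_θ-semistable layers: μ^(1)=43; μ^(2)=15; μ^(3)=8; μ^(4)=-27; μ^(5)=-41

((0, 0, 0, 0, 4); (0, 0, 2, 0, 0); (0, 0, 1, 1, 0); (0, 2, 0, 0, 0); (4, 0, 0, 0, 0))


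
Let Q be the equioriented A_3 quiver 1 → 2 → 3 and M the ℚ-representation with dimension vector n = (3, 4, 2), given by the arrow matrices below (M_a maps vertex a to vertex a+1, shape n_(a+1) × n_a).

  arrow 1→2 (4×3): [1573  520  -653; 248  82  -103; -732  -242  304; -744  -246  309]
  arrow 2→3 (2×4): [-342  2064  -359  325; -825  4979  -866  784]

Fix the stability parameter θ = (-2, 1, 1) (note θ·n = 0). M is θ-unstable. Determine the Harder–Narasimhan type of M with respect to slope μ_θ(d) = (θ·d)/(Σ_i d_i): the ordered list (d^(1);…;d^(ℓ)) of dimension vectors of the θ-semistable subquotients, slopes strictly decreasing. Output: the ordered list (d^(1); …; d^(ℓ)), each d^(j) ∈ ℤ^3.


Via rank(M_{q-1}∘⋯∘M_p): M ≅ I[1,2], I[1,3]^2, I[2,2].
μ_θ-semistable layers: μ^(1)=1; μ^(2)=-2

((0, 4, 2); (3, 0, 0))


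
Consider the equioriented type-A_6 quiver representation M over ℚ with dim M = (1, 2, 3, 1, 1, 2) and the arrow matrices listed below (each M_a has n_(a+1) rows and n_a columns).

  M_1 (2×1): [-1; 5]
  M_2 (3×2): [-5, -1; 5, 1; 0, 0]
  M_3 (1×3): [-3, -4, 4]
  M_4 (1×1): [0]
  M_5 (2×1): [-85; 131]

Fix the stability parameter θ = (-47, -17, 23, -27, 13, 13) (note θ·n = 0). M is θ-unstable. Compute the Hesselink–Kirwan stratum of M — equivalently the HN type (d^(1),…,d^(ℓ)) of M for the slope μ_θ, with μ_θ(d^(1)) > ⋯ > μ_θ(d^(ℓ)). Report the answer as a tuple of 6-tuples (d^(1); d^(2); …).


Interval decomposition of M: I[1,2], I[2,4], I[3,3]^2, I[5,6], I[6,6].
HN type (ℓ=5): μ^(1)=23; μ^(2)=13; μ^(3)=-2; μ^(4)=-17; μ^(5)=-47

((0, 0, 2, 0, 0, 0); (0, 0, 0, 0, 1, 2); (0, 0, 1, 1, 0, 0); (0, 2, 0, 0, 0, 0); (1, 0, 0, 0, 0, 0))


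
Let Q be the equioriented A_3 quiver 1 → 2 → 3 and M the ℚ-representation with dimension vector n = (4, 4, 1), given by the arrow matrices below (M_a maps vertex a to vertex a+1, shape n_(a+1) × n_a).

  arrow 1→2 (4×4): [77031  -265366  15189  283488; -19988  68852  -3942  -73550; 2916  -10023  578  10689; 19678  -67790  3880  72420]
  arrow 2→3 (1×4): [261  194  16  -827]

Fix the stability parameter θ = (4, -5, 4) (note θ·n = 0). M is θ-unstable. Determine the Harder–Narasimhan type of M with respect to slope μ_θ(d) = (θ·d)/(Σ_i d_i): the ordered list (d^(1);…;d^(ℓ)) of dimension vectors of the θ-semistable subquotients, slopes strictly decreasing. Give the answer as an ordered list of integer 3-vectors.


Interval decomposition of M: I[1,2]^3, I[1,3].
HN type (ℓ=2): μ^(1)=4; μ^(2)=-1/2

((0, 0, 1); (4, 4, 0))


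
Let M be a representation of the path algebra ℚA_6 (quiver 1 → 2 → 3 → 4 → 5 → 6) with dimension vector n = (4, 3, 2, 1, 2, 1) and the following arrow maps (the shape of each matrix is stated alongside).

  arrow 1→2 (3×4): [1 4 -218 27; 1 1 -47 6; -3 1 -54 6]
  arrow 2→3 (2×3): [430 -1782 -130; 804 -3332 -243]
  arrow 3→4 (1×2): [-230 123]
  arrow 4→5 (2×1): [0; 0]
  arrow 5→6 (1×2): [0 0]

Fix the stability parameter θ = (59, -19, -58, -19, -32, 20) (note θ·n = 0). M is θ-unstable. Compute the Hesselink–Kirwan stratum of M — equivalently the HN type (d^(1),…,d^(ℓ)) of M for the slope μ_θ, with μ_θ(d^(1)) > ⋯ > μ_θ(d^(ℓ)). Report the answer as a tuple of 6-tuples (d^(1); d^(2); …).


Barcode: M ≅ I[1,1], I[1,2], I[1,3], I[1,4], I[5,5]^2, I[6,6]. HN layers by μ_θ (5 steps, strictly decreasing):
  μ^(1)=59; μ^(2)=20; μ^(3)=-6; μ^(4)=-37/4; μ^(5)=-32

((1, 0, 0, 0, 0, 0); (1, 1, 0, 0, 0, 1); (1, 1, 1, 0, 0, 0); (1, 1, 1, 1, 0, 0); (0, 0, 0, 0, 2, 0))


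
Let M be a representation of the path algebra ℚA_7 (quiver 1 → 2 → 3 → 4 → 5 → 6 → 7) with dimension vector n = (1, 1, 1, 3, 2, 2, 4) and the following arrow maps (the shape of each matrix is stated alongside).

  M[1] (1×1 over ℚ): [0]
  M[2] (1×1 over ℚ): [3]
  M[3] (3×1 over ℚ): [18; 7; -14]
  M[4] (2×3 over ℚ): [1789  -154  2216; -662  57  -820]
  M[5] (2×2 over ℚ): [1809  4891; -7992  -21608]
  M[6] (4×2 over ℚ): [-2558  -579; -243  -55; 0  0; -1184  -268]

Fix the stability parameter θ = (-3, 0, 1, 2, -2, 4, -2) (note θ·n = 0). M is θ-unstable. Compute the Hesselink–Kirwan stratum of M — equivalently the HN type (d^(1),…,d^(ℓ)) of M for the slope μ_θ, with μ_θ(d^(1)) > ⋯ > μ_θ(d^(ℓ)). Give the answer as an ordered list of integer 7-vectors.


Interval decomposition of M: I[1,1], I[2,7], I[4,4], I[4,5], I[6,7], I[7,7]^2.
HN type (ℓ=6): μ^(1)=2; μ^(2)=1; μ^(3)=1/3; μ^(4)=0; μ^(5)=-2; μ^(6)=-3

((0, 0, 0, 1, 0, 0, 0); (0, 0, 0, 0, 0, 2, 2); (0, 0, 1, 1, 1, 0, 0); (0, 1, 0, 1, 1, 0, 0); (0, 0, 0, 0, 0, 0, 2); (1, 0, 0, 0, 0, 0, 0))


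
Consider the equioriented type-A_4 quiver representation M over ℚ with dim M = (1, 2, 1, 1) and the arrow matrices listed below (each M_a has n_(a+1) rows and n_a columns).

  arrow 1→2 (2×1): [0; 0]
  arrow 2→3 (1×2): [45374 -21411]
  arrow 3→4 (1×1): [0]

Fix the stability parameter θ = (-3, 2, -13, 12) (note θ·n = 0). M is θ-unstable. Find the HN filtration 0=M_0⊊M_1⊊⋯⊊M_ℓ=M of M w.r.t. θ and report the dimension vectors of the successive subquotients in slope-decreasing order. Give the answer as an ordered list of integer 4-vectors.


Via rank(M_{q-1}∘⋯∘M_p): M ≅ I[1,1], I[2,2], I[2,3], I[4,4].
μ_θ-semistable layers: μ^(1)=12; μ^(2)=2; μ^(3)=-3; μ^(4)=-11/2

((0, 0, 0, 1); (0, 1, 0, 0); (1, 0, 0, 0); (0, 1, 1, 0))


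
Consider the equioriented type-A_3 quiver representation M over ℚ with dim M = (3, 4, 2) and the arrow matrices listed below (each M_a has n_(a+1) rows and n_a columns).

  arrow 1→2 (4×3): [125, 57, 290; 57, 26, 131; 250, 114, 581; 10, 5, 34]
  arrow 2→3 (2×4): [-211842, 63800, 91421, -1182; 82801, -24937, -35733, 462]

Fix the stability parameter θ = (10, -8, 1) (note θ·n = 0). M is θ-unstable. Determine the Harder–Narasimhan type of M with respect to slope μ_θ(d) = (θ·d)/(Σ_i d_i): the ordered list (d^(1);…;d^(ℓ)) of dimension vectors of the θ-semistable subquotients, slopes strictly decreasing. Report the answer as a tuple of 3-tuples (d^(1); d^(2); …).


Barcode: M ≅ I[1,2], I[1,3]^2, I[2,2]. HN layers by μ_θ (2 steps, strictly decreasing):
  μ^(1)=1; μ^(2)=-8

((3, 3, 2); (0, 1, 0))


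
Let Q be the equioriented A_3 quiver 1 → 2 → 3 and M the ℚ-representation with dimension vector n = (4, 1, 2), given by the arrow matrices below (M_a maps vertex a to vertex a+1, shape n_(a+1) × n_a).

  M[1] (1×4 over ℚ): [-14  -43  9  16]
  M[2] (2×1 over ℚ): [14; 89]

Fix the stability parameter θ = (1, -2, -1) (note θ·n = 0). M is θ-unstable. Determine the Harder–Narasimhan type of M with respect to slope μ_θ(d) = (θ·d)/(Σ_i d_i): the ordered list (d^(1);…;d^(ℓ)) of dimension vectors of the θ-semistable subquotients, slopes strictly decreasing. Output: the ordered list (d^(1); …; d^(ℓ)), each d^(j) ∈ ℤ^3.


Via rank(M_{q-1}∘⋯∘M_p): M ≅ I[1,1]^3, I[1,3], I[3,3].
μ_θ-semistable layers: μ^(1)=1; μ^(2)=-2/3; μ^(3)=-1

((3, 0, 0); (1, 1, 1); (0, 0, 1))


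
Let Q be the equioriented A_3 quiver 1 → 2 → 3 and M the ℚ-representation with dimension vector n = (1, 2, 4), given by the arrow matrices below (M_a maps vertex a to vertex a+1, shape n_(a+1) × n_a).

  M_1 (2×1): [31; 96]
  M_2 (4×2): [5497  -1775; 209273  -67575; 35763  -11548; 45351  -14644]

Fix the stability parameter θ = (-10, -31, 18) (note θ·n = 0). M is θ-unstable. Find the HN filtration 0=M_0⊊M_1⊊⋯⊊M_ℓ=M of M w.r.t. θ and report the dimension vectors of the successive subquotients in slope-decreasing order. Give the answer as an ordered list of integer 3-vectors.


Interval decomposition of M: I[1,3], I[2,3], I[3,3]^2.
HN type (ℓ=3): μ^(1)=18; μ^(2)=-41/2; μ^(3)=-31

((0, 0, 4); (1, 1, 0); (0, 1, 0))


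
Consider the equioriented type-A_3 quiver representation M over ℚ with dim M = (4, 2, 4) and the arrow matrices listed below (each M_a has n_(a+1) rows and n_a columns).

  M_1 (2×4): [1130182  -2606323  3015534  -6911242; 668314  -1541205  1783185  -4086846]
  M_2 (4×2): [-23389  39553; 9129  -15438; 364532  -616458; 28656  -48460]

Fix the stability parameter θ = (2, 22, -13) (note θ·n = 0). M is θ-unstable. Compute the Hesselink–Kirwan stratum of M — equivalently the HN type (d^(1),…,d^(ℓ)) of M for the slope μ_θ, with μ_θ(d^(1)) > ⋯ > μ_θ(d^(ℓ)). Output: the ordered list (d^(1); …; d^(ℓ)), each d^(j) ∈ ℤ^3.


Interval decomposition of M: I[1,1]^2, I[1,3]^2, I[3,3]^2.
HN type (ℓ=3): μ^(1)=9/2; μ^(2)=2; μ^(3)=-13

((0, 2, 2); (4, 0, 0); (0, 0, 2))


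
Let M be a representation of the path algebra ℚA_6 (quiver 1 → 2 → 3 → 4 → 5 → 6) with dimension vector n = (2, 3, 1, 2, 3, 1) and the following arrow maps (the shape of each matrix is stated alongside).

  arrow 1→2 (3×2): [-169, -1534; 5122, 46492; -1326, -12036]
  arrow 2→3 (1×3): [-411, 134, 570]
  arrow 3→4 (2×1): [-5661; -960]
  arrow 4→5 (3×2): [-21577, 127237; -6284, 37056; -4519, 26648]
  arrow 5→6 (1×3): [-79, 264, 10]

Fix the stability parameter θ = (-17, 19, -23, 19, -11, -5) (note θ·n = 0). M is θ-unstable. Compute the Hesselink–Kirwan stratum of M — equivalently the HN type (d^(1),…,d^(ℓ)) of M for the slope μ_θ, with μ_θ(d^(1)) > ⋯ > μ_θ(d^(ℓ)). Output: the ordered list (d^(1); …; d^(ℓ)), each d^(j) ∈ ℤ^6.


Via rank(M_{q-1}∘⋯∘M_p): M ≅ I[1,1], I[1,6], I[2,2]^2, I[4,5], I[5,5].
μ_θ-semistable layers: μ^(1)=19; μ^(2)=4; μ^(3)=1; μ^(4)=-2; μ^(5)=-11; μ^(6)=-17

((0, 2, 0, 0, 0, 0); (0, 0, 0, 1, 1, 0); (0, 0, 0, 1, 1, 1); (0, 1, 1, 0, 0, 0); (0, 0, 0, 0, 1, 0); (2, 0, 0, 0, 0, 0))


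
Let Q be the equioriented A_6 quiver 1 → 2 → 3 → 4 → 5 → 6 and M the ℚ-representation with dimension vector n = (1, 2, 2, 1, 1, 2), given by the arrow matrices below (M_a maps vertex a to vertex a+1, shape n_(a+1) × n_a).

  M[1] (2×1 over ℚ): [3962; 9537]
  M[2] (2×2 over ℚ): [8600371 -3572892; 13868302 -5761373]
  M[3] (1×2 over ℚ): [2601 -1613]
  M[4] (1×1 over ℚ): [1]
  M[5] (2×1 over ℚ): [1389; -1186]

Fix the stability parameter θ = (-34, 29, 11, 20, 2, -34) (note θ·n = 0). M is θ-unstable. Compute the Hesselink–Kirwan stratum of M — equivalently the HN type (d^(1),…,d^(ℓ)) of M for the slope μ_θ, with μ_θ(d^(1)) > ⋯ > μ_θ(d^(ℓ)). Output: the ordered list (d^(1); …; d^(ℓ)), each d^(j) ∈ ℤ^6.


Via rank(M_{q-1}∘⋯∘M_p): M ≅ I[1,6], I[2,3], I[6,6].
μ_θ-semistable layers: μ^(1)=20; μ^(2)=28/5; μ^(3)=-34

((0, 1, 1, 0, 0, 0); (0, 1, 1, 1, 1, 1); (1, 0, 0, 0, 0, 1))


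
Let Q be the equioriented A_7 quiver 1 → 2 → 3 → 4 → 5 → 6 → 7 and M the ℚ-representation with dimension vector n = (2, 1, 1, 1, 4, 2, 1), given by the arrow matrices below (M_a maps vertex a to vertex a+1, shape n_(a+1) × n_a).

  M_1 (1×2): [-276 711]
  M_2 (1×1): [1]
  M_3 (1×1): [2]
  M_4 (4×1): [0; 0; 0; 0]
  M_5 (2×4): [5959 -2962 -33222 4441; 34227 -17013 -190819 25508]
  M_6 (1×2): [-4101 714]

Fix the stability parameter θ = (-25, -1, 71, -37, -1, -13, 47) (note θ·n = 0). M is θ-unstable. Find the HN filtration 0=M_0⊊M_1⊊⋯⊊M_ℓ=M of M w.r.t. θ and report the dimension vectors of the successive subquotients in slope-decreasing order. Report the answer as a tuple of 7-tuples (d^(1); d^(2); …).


Barcode: M ≅ I[1,1], I[1,4], I[5,5]^2, I[5,6], I[5,7]. HN layers by μ_θ (5 steps, strictly decreasing):
  μ^(1)=47; μ^(2)=17; μ^(3)=-1; μ^(4)=-7; μ^(5)=-25

((0, 0, 0, 0, 0, 0, 1); (0, 0, 1, 1, 0, 0, 0); (0, 1, 0, 0, 2, 0, 0); (0, 0, 0, 0, 2, 2, 0); (2, 0, 0, 0, 0, 0, 0))


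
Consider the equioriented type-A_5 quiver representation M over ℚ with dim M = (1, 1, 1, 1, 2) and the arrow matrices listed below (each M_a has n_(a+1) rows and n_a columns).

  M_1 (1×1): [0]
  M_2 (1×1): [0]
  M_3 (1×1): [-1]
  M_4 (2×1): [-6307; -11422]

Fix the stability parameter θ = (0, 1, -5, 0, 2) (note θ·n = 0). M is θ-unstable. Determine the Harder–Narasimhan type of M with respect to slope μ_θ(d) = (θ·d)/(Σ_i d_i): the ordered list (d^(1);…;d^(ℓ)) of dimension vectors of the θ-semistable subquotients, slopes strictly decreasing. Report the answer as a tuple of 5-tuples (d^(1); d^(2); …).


Barcode: M ≅ I[1,1], I[2,2], I[3,5], I[5,5]. HN layers by μ_θ (4 steps, strictly decreasing):
  μ^(1)=2; μ^(2)=1; μ^(3)=0; μ^(4)=-5

((0, 0, 0, 0, 2); (0, 1, 0, 0, 0); (1, 0, 0, 1, 0); (0, 0, 1, 0, 0))


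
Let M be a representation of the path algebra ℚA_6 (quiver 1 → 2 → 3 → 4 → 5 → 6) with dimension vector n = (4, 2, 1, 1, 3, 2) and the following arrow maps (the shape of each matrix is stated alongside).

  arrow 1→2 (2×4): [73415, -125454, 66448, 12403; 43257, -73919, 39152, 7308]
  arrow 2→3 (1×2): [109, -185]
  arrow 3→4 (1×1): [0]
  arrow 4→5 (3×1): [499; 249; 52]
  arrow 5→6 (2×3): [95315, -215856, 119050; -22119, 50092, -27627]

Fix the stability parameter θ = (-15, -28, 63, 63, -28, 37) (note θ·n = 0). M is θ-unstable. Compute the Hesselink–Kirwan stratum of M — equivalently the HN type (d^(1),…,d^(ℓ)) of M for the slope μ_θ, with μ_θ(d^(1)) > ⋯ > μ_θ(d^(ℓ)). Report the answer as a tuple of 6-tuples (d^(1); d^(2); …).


Interval decomposition of M: I[1,1]^2, I[1,2], I[1,3], I[4,6], I[5,5], I[5,6].
HN type (ℓ=6): μ^(1)=63; μ^(2)=37; μ^(3)=35/2; μ^(4)=-15; μ^(5)=-43/2; μ^(6)=-28

((0, 0, 1, 0, 0, 0); (0, 0, 0, 0, 0, 2); (0, 0, 0, 1, 1, 0); (2, 0, 0, 0, 0, 0); (2, 2, 0, 0, 0, 0); (0, 0, 0, 0, 2, 0))


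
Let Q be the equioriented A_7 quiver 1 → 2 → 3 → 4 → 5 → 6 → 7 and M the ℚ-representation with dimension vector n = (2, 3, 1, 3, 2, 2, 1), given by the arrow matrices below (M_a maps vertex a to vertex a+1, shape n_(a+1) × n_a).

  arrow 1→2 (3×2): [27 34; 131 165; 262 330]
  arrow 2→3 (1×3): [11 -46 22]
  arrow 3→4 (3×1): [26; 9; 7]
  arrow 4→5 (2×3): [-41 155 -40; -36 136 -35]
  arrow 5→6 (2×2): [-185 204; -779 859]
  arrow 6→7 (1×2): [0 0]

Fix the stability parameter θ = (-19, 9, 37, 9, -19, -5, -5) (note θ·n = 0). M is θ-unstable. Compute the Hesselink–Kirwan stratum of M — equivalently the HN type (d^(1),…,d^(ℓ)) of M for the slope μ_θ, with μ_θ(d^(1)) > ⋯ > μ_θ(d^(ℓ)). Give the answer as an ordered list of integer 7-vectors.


Interval decomposition of M: I[1,2], I[1,6], I[2,2], I[4,4], I[4,6], I[7,7].
HN type (ℓ=4): μ^(1)=9; μ^(2)=31/5; μ^(3)=-5; μ^(4)=-19

((0, 2, 0, 1, 0, 0, 0); (0, 1, 1, 1, 1, 1, 0); (0, 0, 0, 1, 1, 1, 1); (2, 0, 0, 0, 0, 0, 0))


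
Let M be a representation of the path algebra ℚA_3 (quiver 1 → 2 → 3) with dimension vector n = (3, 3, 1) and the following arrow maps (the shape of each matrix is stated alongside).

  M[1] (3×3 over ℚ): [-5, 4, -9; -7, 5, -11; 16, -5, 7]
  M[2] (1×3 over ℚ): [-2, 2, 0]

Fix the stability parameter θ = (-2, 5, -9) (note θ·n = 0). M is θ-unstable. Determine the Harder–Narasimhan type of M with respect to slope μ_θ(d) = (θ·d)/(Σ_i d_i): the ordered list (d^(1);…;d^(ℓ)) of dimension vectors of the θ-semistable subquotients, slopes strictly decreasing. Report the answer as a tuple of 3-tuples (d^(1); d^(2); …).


Barcode: M ≅ I[1,2]^2, I[1,3]. HN layers by μ_θ (2 steps, strictly decreasing):
  μ^(1)=5; μ^(2)=-2

((0, 2, 0); (3, 1, 1))


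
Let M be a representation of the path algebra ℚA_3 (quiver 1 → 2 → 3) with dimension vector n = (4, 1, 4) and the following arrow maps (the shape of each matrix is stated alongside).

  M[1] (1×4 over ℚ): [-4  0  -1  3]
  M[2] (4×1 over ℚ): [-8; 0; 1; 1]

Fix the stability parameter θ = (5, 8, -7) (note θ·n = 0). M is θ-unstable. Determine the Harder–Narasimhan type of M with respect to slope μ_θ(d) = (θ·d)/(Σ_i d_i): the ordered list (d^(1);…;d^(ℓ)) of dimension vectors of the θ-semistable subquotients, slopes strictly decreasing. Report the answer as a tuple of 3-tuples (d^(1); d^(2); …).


Interval decomposition of M: I[1,1]^3, I[1,3], I[3,3]^3.
HN type (ℓ=3): μ^(1)=5; μ^(2)=2; μ^(3)=-7

((3, 0, 0); (1, 1, 1); (0, 0, 3))


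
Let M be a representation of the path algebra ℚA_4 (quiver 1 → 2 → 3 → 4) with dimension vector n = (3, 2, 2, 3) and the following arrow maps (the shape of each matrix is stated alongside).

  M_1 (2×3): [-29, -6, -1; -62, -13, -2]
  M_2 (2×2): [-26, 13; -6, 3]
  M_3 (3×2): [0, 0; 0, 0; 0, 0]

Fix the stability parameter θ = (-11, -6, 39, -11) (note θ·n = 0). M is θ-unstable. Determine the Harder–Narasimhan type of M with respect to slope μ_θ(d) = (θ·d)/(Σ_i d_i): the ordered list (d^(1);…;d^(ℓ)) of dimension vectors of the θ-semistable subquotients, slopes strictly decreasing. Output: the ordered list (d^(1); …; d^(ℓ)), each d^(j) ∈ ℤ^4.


Via rank(M_{q-1}∘⋯∘M_p): M ≅ I[1,1], I[1,2], I[1,3], I[3,3], I[4,4]^3.
μ_θ-semistable layers: μ^(1)=39; μ^(2)=-6; μ^(3)=-11

((0, 0, 2, 0); (0, 2, 0, 0); (3, 0, 0, 3))


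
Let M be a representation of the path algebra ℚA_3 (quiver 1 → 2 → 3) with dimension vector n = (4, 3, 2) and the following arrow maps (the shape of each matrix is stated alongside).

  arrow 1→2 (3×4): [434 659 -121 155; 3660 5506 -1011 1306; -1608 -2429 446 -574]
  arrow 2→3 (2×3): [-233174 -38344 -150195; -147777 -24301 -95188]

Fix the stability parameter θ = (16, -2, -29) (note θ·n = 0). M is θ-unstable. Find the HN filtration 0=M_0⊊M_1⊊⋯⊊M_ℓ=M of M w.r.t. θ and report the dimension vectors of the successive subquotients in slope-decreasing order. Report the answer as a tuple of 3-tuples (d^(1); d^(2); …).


Barcode: M ≅ I[1,1], I[1,2], I[1,3]^2. HN layers by μ_θ (3 steps, strictly decreasing):
  μ^(1)=16; μ^(2)=7; μ^(3)=-5

((1, 0, 0); (1, 1, 0); (2, 2, 2))


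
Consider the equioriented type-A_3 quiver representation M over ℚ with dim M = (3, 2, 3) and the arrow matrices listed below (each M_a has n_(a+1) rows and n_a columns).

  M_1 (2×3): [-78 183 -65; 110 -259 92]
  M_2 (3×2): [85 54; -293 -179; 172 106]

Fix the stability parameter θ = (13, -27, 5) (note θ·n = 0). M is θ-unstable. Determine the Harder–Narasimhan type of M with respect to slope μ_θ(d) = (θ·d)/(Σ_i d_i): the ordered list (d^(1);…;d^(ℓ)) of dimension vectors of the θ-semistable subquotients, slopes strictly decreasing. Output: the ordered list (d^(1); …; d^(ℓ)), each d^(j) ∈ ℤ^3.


Interval decomposition of M: I[1,1], I[1,3]^2, I[3,3].
HN type (ℓ=3): μ^(1)=13; μ^(2)=5; μ^(3)=-7

((1, 0, 0); (0, 0, 3); (2, 2, 0))


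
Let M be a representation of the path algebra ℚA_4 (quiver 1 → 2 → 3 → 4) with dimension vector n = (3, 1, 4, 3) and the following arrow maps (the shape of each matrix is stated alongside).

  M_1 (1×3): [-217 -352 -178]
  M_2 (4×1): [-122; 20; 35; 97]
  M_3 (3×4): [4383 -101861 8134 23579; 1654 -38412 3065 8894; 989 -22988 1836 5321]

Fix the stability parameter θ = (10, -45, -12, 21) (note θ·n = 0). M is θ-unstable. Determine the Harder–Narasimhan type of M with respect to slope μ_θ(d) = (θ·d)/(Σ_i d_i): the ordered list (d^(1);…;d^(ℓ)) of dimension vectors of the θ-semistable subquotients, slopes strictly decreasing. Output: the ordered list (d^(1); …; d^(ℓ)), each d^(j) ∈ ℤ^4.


Barcode: M ≅ I[1,1]^2, I[1,4], I[3,3], I[3,4]^2. HN layers by μ_θ (4 steps, strictly decreasing):
  μ^(1)=21; μ^(2)=10; μ^(3)=-12; μ^(4)=-35/2

((0, 0, 0, 3); (2, 0, 0, 0); (0, 0, 4, 0); (1, 1, 0, 0))


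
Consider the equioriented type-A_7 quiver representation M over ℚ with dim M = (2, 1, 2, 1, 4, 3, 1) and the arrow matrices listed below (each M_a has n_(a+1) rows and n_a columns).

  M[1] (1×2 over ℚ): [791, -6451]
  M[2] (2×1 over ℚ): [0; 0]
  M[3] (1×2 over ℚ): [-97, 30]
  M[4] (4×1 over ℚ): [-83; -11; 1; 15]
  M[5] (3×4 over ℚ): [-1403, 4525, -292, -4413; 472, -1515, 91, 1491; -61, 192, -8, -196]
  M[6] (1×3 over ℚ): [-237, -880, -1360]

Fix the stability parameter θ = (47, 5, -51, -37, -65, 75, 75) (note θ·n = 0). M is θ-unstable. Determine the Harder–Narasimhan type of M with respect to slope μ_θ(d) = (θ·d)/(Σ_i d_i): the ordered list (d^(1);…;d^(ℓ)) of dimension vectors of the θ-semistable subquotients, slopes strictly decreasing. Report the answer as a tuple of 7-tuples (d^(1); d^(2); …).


Via rank(M_{q-1}∘⋯∘M_p): M ≅ I[1,1], I[1,2], I[3,3], I[3,7], I[5,5], I[5,6]^2.
μ_θ-semistable layers: μ^(1)=75; μ^(2)=47; μ^(3)=26; μ^(4)=-51; μ^(5)=-65

((0, 0, 0, 0, 0, 3, 1); (1, 0, 0, 0, 0, 0, 0); (1, 1, 0, 0, 0, 0, 0); (0, 0, 2, 1, 1, 0, 0); (0, 0, 0, 0, 3, 0, 0))


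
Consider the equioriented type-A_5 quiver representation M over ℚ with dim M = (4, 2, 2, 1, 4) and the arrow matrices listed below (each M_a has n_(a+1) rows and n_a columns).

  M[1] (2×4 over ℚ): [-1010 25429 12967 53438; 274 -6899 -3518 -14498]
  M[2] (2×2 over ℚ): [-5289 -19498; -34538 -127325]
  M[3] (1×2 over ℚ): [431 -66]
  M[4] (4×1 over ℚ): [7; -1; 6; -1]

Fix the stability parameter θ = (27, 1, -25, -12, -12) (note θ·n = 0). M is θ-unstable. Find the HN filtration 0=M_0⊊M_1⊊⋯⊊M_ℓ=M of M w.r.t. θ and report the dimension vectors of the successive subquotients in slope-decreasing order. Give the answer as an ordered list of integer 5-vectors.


Via rank(M_{q-1}∘⋯∘M_p): M ≅ I[1,1]^2, I[1,3], I[1,5], I[5,5]^3.
μ_θ-semistable layers: μ^(1)=27; μ^(2)=1; μ^(3)=-21/5; μ^(4)=-12

((2, 0, 0, 0, 0); (1, 1, 1, 0, 0); (1, 1, 1, 1, 1); (0, 0, 0, 0, 3))


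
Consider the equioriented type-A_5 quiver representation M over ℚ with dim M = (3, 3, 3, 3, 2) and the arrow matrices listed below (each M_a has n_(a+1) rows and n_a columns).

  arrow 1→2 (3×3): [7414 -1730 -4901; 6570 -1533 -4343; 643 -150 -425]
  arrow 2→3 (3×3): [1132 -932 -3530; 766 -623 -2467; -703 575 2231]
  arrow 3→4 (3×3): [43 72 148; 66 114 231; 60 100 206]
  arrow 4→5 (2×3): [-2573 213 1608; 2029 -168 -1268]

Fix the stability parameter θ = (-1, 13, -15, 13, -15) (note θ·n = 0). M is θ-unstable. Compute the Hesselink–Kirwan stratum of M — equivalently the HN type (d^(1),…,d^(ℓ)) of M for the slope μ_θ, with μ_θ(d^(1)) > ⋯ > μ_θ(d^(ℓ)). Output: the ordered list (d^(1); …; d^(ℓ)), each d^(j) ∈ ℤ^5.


Via rank(M_{q-1}∘⋯∘M_p): M ≅ I[1,3], I[1,5]^2, I[4,4].
μ_θ-semistable layers: μ^(1)=13; μ^(2)=-1

((0, 0, 0, 1, 0); (3, 3, 3, 2, 2))


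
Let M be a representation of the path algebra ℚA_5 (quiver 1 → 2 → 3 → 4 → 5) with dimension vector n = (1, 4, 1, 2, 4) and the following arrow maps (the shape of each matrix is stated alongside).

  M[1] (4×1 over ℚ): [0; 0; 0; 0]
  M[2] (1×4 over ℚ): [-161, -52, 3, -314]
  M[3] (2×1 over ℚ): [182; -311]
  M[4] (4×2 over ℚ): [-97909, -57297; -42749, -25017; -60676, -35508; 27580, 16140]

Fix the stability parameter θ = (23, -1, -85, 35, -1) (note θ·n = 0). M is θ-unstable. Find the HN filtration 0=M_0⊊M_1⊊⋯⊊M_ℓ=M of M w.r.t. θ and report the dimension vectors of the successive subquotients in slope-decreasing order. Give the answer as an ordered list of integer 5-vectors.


Via rank(M_{q-1}∘⋯∘M_p): M ≅ I[1,1], I[2,2]^3, I[2,5], I[4,4], I[5,5]^3.
μ_θ-semistable layers: μ^(1)=35; μ^(2)=23; μ^(3)=17; μ^(4)=-1; μ^(5)=-43

((0, 0, 0, 1, 0); (1, 0, 0, 0, 0); (0, 0, 0, 1, 1); (0, 3, 0, 0, 3); (0, 1, 1, 0, 0))


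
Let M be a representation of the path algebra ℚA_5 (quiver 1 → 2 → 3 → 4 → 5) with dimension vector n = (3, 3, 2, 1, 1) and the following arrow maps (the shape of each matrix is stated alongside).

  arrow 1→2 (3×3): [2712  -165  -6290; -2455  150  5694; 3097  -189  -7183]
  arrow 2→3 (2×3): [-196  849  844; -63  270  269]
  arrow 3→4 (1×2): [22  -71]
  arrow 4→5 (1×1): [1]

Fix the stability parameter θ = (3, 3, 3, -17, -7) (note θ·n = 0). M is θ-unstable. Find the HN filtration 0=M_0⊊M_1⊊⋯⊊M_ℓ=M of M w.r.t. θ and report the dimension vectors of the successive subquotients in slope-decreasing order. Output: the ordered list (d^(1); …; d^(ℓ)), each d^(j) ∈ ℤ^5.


Via rank(M_{q-1}∘⋯∘M_p): M ≅ I[1,2], I[1,3], I[1,5].
μ_θ-semistable layers: μ^(1)=3; μ^(2)=-3

((2, 2, 1, 0, 0); (1, 1, 1, 1, 1))
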